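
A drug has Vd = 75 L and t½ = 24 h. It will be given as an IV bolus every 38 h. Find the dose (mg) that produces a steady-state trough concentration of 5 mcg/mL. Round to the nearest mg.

τ/t½ = 38/24 ≈ 1.5833, so f = (1/2)^(38/24) ≈ 0.333710.
Cmin,ss = (D/Vd)·f/(1−f), so D = Cmin,ss·Vd·(1−f)/f.
D = 5 × 75 × (1−f)/f ≈ 5 × 75 × 1.99661 ≈ 748.73 mg.

749 mg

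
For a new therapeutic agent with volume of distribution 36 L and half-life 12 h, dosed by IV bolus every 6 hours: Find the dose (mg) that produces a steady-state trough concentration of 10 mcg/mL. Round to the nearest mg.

149 mg

τ/t½ = 6/12 ≈ 0.5, so f = (1/2)^(6/12) ≈ 0.707107.
Cmin,ss = (D/Vd)·f/(1−f), so D = Cmin,ss·Vd·(1−f)/f.
D = 10 × 36 × (1−f)/f ≈ 10 × 36 × 0.41421 ≈ 149.12 mg.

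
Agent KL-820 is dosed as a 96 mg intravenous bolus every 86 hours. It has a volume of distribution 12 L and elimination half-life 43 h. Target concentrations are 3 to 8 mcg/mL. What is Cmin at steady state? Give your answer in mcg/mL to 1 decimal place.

2.7 mcg/mL

The dosing interval is 2 half-lives, so f = 2^(−2) = 0.25.
At steady state, R = 1/(1 − 0.25) = 4/3.
Single-dose peak C₀ = D/Vd = 96/12 = 8 mcg/mL.
Steady-state peak Cmax,ss = C₀·R = 8 × 4/3 ≈ 10.667 mcg/mL.
Steady-state trough Cmin,ss = Cmax,ss·f ≈ 10.667 × 0.25 ≈ 2.667 mcg/mL.
Trough 2.7 mcg/mL vs MEC 3 mcg/mL: subtherapeutic.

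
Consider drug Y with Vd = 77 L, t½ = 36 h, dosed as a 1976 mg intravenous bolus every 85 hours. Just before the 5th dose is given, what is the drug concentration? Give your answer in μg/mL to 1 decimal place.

f = (1/2)^(τ/t½) = (1/2)^(85/36) ≈ 0.1946.
C₀ = D/Vd = 1976/77 ≈ 25.662 μg/mL.
Before the 5th dose, 4 doses have been given. Superposition: Cmin = C₀·(f + f² + … + f^4).
≈ 25.662 × (0.1946 + 0.0379 + 0.0074 + 0.0014) ≈ 25.662 × 0.2413 ≈ 6.192 μg/mL.

6.2 μg/mL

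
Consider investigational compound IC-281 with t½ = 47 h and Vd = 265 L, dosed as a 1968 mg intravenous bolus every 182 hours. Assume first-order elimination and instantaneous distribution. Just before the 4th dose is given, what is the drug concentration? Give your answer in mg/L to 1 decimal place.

f = (1/2)^(τ/t½) = (1/2)^(182/47) ≈ 0.0683.
C₀ = D/Vd = 1968/265 ≈ 7.426 mg/L.
Before the 4th dose, 3 doses have been given. Superposition: Cmin = C₀·(f + f² + … + f^3).
≈ 7.426 × (0.0683 + 0.0047 + 0.0003) ≈ 7.426 × 0.0733 ≈ 0.544 mg/L.

0.5 mg/L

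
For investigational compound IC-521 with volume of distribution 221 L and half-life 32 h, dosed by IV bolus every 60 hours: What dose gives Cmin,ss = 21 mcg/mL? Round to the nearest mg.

τ/t½ = 60/32 ≈ 1.875, so f = (1/2)^(60/32) ≈ 0.272627.
Cmin,ss = (D/Vd)·f/(1−f), so D = Cmin,ss·Vd·(1−f)/f.
D = 21 × 221 × (1−f)/f ≈ 21 × 221 × 2.66802 ≈ 12382.28 mg.

12382 mg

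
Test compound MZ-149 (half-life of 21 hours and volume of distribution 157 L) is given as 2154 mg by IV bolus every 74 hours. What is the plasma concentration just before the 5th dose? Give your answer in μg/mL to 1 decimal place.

f = (1/2)^(τ/t½) = (1/2)^(74/21) ≈ 0.0869.
C₀ = D/Vd = 2154/157 ≈ 13.720 μg/mL.
Before the 5th dose, 4 doses have been given. Superposition: Cmin = C₀·(f + f² + … + f^4).
≈ 13.720 × (0.0869 + 0.0076 + 0.0007 + 0.0001) ≈ 13.720 × 0.0953 ≈ 1.308 μg/mL.

1.3 μg/mL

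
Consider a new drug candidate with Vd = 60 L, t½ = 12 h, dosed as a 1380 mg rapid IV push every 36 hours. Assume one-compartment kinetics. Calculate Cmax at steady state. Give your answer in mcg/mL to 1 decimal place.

26.3 mcg/mL

τ = 36 h = 3 half-lives, so f = (1/2)^3 = 0.125.
Accumulation ratio R = 1/(1 − f) = 1/0.875 = 8/7.
Single-dose peak C₀ = D/Vd = 1380/60 = 23 mcg/mL.
Steady-state peak Cmax,ss = C₀·R = 23 × 8/7 ≈ 26.286 mcg/mL.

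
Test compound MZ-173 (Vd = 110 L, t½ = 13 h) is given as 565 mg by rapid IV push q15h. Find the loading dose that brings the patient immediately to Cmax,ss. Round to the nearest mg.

f = (1/2)^(15/13) ≈ 0.449425; accumulation ratio R = 1/(1−f) ≈ 1.81628.
Loading dose to hit Cmax,ss on first dose: D_load = D_maint·R ≈ 565 × 1.81628 ≈ 1026.20 mg.

1026 mg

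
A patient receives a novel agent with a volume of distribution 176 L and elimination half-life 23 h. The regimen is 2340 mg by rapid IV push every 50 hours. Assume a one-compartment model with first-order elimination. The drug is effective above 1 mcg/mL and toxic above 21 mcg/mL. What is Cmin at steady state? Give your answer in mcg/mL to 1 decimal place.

3.8 mcg/mL

k = ln2/t½ = ln2/23 ≈ 0.030137 h⁻¹; fraction remaining f = e^(−kτ) = e^(−0.030137×50) ≈ 0.2216.
At steady state, accumulation factor R = 1/(1 − e^(−kτ)) ≈ 1.2847.
Each bolus raises the concentration by D/Vd = 2340/176 ≈ 13.295 mcg/mL.
Steady-state peak Cmax,ss = C₀·R ≈ 13.295 × 1.2847 ≈ 17.080 mcg/mL.
Steady-state trough Cmin,ss = Cmax,ss·f ≈ 17.080 × 0.2216 ≈ 3.785 mcg/mL.
Trough 3.8 mcg/mL vs MEC 1 mcg/mL: adequate.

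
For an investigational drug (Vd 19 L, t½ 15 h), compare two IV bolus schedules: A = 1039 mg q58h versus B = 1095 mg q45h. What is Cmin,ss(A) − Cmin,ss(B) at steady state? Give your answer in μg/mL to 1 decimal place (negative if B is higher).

Regimen A: f = (1/2)^(58/15) ≈ 0.0686; Cmin,ss = (1039/19)·f/(1−f) ≈ 4.028 μg/mL.
Regimen B: f = (1/2)^(45/15) ≈ 0.1250; Cmin,ss = (1095/19)·f/(1−f) ≈ 8.233 μg/mL.
Difference ≈ 4.028 − 8.233 ≈ -4.205 μg/mL.

-4.2 μg/mL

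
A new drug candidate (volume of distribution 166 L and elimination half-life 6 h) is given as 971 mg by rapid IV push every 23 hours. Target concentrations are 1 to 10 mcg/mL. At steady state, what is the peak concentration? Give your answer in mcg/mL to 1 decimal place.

6.3 mcg/mL

k = ln2/t½ = ln2/6 ≈ 0.115525 h⁻¹; fraction remaining f = e^(−kτ) = e^(−0.115525×23) ≈ 0.0702.
Accumulation ratio R = 1/(1 − f) ≈ 1/0.9298 ≈ 1.0755.
Single-dose peak C₀ = D/Vd = 971/166 ≈ 5.849 mcg/mL.
Steady-state peak Cmax,ss = C₀·R ≈ 5.849 × 1.0755 ≈ 6.291 mcg/mL.
Peak 6.3 mcg/mL vs MTC 10 mcg/mL: below toxic threshold.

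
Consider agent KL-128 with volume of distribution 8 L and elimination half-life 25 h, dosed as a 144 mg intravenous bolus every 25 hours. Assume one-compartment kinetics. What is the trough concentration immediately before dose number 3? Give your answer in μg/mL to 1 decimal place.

f = (1/2)^(τ/t½) = (1/2)^(25/25) ≈ 0.5000.
C₀ = D/Vd = 144/8 ≈ 18.000 μg/mL.
Before the 3rd dose, 2 doses have been given. Superposition: Cmin = C₀·(f + f²).
≈ 18.000 × (0.5000 + 0.2500) ≈ 18.000 × 0.7500 ≈ 13.500 μg/mL.

13.5 μg/mL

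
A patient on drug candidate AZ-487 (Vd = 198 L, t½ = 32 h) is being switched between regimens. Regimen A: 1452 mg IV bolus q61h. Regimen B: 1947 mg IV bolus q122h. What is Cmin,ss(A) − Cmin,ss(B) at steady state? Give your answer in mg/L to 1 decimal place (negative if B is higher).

1.9 mg/L

Regimen A: f = (1/2)^(61/32) ≈ 0.2668; Cmin,ss = (1452/198)·f/(1−f) ≈ 2.668 mg/L.
Regimen B: f = (1/2)^(122/32) ≈ 0.0712; Cmin,ss = (1947/198)·f/(1−f) ≈ 0.754 mg/L.
Difference ≈ 2.668 − 0.754 ≈ 1.914 mg/L.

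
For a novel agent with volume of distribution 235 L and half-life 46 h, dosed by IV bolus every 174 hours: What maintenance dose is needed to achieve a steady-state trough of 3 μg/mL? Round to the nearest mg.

τ/t½ = 174/46 ≈ 3.7826, so f = (1/2)^(174/46) ≈ 0.072664.
Cmin,ss = (D/Vd)·f/(1−f), so D = Cmin,ss·Vd·(1−f)/f.
D = 3 × 235 × (1−f)/f ≈ 3 × 235 × 12.76197 ≈ 8997.19 mg.

8997 mg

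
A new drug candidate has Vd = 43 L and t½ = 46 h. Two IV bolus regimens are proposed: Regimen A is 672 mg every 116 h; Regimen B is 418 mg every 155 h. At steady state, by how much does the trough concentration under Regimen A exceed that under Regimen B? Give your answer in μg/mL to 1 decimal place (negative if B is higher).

2.3 μg/mL

Regimen A: f = (1/2)^(116/46) ≈ 0.1741; Cmin,ss = (672/43)·f/(1−f) ≈ 3.294 μg/mL.
Regimen B: f = (1/2)^(155/46) ≈ 0.0968; Cmin,ss = (418/43)·f/(1−f) ≈ 1.042 μg/mL.
Difference ≈ 3.294 − 1.042 ≈ 2.252 μg/mL.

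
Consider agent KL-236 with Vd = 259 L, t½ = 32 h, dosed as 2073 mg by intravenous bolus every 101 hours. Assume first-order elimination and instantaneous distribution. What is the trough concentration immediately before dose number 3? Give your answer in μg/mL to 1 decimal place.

f = (1/2)^(τ/t½) = (1/2)^(101/32) ≈ 0.1122.
C₀ = D/Vd = 2073/259 ≈ 8.004 μg/mL.
Before the 3rd dose, 2 doses have been given. Superposition: Cmin = C₀·(f + f²).
≈ 8.004 × (0.1122 + 0.0126) ≈ 8.004 × 0.1248 ≈ 0.999 μg/mL.

1.0 μg/mL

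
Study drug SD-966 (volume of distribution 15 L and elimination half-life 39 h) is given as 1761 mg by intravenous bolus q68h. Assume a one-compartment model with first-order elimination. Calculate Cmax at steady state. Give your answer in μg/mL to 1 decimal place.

167.4 μg/mL

k = ln2/t½ = ln2/39 ≈ 0.017773 h⁻¹; fraction remaining f = e^(−kτ) = e^(−0.017773×68) ≈ 0.2986.
At steady state, accumulation factor R = 1/(1 − e^(−kτ)) ≈ 1.4257.
Single-dose peak C₀ = D/Vd = 1761/15 ≈ 117.400 μg/mL.
Cmax,ss = C₀/(1 − f) ≈ 117.400/0.7014 ≈ 167.380 μg/mL.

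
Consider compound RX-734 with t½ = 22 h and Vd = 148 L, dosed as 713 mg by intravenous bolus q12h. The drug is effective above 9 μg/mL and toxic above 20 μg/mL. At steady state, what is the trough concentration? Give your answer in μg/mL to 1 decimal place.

10.5 μg/mL

Over one 12-h interval, 12/22 ≈ 0.54545 half-lives elapse, leaving f ≈ 0.6852 of each dose.
Accumulation ratio R = 1/(1 − f) ≈ 1/0.3148 ≈ 3.1766.
Each bolus raises the concentration by D/Vd = 713/148 ≈ 4.818 μg/mL.
Cmax,ss = C₀/(1 − f) ≈ 4.818/0.3148 ≈ 15.305 μg/mL.
One interval later, Cmin,ss = Cmax,ss·e^(−kτ) ≈ 15.305 × 0.6852 ≈ 10.487 μg/mL.
Trough 10.5 μg/mL vs MEC 9 μg/mL: adequate.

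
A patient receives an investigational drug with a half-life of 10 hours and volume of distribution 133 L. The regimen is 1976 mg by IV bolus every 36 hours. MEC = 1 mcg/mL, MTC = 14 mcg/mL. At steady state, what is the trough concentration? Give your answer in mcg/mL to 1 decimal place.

1.3 mcg/mL

Over one 36-h interval, 36/10 ≈ 3.6 half-lives elapse, leaving f ≈ 0.0825 of each dose.
Single-dose peak C₀ = D/Vd = 1976/133 ≈ 14.857 mcg/mL.
Steady-state trough Cmin,ss = C₀·f/(1−f) ≈ 14.857 × 0.0825/0.9175 ≈ 1.336 mcg/mL.
Trough 1.3 mcg/mL vs MEC 1 mcg/mL: adequate.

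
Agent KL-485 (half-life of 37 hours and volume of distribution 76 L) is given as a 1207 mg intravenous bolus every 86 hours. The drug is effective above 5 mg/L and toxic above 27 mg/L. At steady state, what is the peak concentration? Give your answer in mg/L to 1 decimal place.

k = ln2/t½ = ln2/37 ≈ 0.018734 h⁻¹; fraction remaining f = e^(−kτ) = e^(−0.018734×86) ≈ 0.1997.
At steady state, accumulation factor R = 1/(1 − e^(−kτ)) ≈ 1.2495.
Each bolus raises the concentration by D/Vd = 1207/76 ≈ 15.882 mg/L.
Steady-state peak Cmax,ss = C₀·R ≈ 15.882 × 1.2495 ≈ 19.845 mg/L.
Peak 19.8 mg/L vs MTC 27 mg/L: below toxic threshold.

19.8 mg/L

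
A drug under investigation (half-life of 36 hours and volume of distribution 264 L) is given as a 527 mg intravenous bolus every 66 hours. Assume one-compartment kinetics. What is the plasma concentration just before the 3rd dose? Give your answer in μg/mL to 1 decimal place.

0.7 μg/mL

f = (1/2)^(τ/t½) = (1/2)^(66/36) ≈ 0.2806.
C₀ = D/Vd = 527/264 ≈ 1.996 μg/mL.
Before the 3rd dose, 2 doses have been given. Superposition: Cmin = C₀·(f + f²).
≈ 1.996 × (0.2806 + 0.0787) ≈ 1.996 × 0.3593 ≈ 0.717 μg/mL.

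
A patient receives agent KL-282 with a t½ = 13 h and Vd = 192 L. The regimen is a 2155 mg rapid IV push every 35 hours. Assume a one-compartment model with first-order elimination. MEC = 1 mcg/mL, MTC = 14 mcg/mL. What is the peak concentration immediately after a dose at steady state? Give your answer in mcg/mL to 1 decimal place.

13.3 mcg/mL

Over one 35-h interval, 35/13 ≈ 2.6923 half-lives elapse, leaving f ≈ 0.1547 of each dose.
At steady state, accumulation factor R = 1/(1 − e^(−kτ)) ≈ 1.1830.
Each bolus raises the concentration by D/Vd = 2155/192 ≈ 11.224 mcg/mL.
Steady-state peak Cmax,ss = C₀·R ≈ 11.224 × 1.1830 ≈ 13.278 mcg/mL.
Peak 13.3 mcg/mL vs MTC 14 mcg/mL: below toxic threshold.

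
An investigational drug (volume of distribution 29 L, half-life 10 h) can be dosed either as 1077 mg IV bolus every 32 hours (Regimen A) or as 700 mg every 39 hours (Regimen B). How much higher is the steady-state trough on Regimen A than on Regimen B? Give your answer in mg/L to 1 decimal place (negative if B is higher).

Regimen A: f = (1/2)^(32/10) ≈ 0.1088; Cmin,ss = (1077/29)·f/(1−f) ≈ 4.534 mg/L.
Regimen B: f = (1/2)^(39/10) ≈ 0.0670; Cmin,ss = (700/29)·f/(1−f) ≈ 1.733 mg/L.
Difference ≈ 4.534 − 1.733 ≈ 2.801 mg/L.

2.8 mg/L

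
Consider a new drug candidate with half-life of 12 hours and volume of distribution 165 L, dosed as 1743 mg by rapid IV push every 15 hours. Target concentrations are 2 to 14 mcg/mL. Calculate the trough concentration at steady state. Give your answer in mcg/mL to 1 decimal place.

k = ln2/t½ = ln2/12 ≈ 0.057762 h⁻¹; fraction remaining f = e^(−kτ) = e^(−0.057762×15) ≈ 0.4204.
Each bolus raises the concentration by D/Vd = 1743/165 ≈ 10.564 mcg/mL.
Steady-state trough Cmin,ss = C₀·f/(1−f) ≈ 10.564 × 0.4204/0.5796 ≈ 7.662 mcg/mL.
Trough 7.7 mcg/mL vs MEC 2 mcg/mL: adequate.

7.7 mcg/mL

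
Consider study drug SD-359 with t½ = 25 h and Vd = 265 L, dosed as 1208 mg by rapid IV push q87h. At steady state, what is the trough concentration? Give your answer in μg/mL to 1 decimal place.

Over one 87-h interval, 87/25 ≈ 3.48 half-lives elapse, leaving f ≈ 0.0896 of each dose.
Each bolus raises the concentration by D/Vd = 1208/265 ≈ 4.558 μg/mL.
Steady-state trough Cmin,ss = C₀·f/(1−f) ≈ 4.558 × 0.0896/0.9104 ≈ 0.449 μg/mL.

0.4 μg/mL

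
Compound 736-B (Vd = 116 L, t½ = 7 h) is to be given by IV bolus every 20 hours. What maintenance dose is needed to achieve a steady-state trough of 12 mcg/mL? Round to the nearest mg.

τ/t½ = 20/7 ≈ 2.8571, so f = (1/2)^(20/7) ≈ 0.138011.
Cmin,ss = (D/Vd)·f/(1−f), so D = Cmin,ss·Vd·(1−f)/f.
D = 12 × 116 × (1−f)/f ≈ 12 × 116 × 6.24580 ≈ 8694.15 mg.

8694 mg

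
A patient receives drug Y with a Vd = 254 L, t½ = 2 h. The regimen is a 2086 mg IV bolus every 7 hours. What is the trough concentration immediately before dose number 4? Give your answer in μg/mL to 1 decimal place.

0.8 μg/mL

f = (1/2)^(τ/t½) = (1/2)^(7/2) ≈ 0.0884.
C₀ = D/Vd = 2086/254 ≈ 8.213 μg/mL.
Before the 4th dose, 3 doses have been given. Superposition: Cmin = C₀·(f + f² + … + f^3).
≈ 8.213 × (0.0884 + 0.0078 + 0.0007) ≈ 8.213 × 0.0969 ≈ 0.796 μg/mL.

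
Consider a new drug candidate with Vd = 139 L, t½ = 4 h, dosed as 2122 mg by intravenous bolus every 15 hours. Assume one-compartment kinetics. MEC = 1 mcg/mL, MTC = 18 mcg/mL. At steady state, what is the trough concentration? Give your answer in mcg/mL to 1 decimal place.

1.2 mcg/mL

Over one 15-h interval, 15/4 ≈ 3.75 half-lives elapse, leaving f ≈ 0.0743 of each dose.
Single-dose peak C₀ = D/Vd = 2122/139 ≈ 15.266 mcg/mL.
Steady-state trough Cmin,ss = C₀·f/(1−f) ≈ 15.266 × 0.0743/0.9257 ≈ 1.225 mcg/mL.
Trough 1.2 mcg/mL vs MEC 1 mcg/mL: adequate.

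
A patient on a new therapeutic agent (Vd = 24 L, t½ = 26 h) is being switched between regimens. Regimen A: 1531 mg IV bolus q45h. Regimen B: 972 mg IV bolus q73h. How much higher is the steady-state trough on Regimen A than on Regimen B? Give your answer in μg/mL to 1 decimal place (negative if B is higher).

20.8 μg/mL

Regimen A: f = (1/2)^(45/26) ≈ 0.3013; Cmin,ss = (1531/24)·f/(1−f) ≈ 27.509 μg/mL.
Regimen B: f = (1/2)^(73/26) ≈ 0.1428; Cmin,ss = (972/24)·f/(1−f) ≈ 6.747 μg/mL.
Difference ≈ 27.509 − 6.747 ≈ 20.762 μg/mL.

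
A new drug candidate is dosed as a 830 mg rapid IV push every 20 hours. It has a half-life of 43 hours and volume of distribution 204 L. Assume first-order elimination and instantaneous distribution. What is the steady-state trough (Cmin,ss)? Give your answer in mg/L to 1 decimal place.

Over one 20-h interval, 20/43 ≈ 0.46512 half-lives elapse, leaving f ≈ 0.7244 of each dose.
At steady state, accumulation factor R = 1/(1 − e^(−kτ)) ≈ 3.6284.
Single-dose peak C₀ = D/Vd = 830/204 ≈ 4.069 mg/L.
Cmax,ss = C₀/(1 − f) ≈ 4.069/0.2756 ≈ 14.764 mg/L.
One interval later, Cmin,ss = Cmax,ss·e^(−kτ) ≈ 14.764 × 0.7244 ≈ 10.695 mg/L.

10.7 mg/L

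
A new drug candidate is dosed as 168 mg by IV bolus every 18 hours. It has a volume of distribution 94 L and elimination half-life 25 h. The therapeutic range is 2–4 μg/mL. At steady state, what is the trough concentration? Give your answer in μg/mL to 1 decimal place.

Over one 18-h interval, 18/25 ≈ 0.72 half-lives elapse, leaving f ≈ 0.6071 of each dose.
Each bolus raises the concentration by D/Vd = 168/94 ≈ 1.787 μg/mL.
Steady-state trough Cmin,ss = C₀·f/(1−f) ≈ 1.787 × 0.6071/0.3929 ≈ 2.761 μg/mL.
Trough 2.8 μg/mL vs MEC 2 μg/mL: adequate.

2.8 μg/mL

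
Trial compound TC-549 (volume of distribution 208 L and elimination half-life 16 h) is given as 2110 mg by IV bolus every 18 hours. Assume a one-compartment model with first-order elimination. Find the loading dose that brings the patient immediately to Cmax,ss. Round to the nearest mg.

3897 mg

f = (1/2)^(18/16) ≈ 0.458502; accumulation ratio R = 1/(1−f) ≈ 1.84673.
Loading dose to hit Cmax,ss on first dose: D_load = D_maint·R ≈ 2110 × 1.84673 ≈ 3896.60 mg.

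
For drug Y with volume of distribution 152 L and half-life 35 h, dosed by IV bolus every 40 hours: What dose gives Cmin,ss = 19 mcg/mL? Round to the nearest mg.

3489 mg

τ/t½ = 40/35 ≈ 1.1429, so f = (1/2)^(40/35) ≈ 0.452862.
Cmin,ss = (D/Vd)·f/(1−f), so D = Cmin,ss·Vd·(1−f)/f.
D = 19 × 152 × (1−f)/f ≈ 19 × 152 × 1.20818 ≈ 3489.22 mg.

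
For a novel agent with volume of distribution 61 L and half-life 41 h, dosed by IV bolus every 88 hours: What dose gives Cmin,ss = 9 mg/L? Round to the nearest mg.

1881 mg

τ/t½ = 88/41 ≈ 2.1463, so f = (1/2)^(88/41) ≈ 0.225885.
Cmin,ss = (D/Vd)·f/(1−f), so D = Cmin,ss·Vd·(1−f)/f.
D = 9 × 61 × (1−f)/f ≈ 9 × 61 × 3.42703 ≈ 1881.44 mg.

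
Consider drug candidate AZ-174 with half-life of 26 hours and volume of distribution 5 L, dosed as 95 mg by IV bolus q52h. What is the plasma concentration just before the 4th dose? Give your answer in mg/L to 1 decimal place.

6.2 mg/L

f = (1/2)^(τ/t½) = (1/2)^(52/26) ≈ 0.2500.
C₀ = D/Vd = 95/5 ≈ 19.000 mg/L.
Before the 4th dose, 3 doses have been given. Superposition: Cmin = C₀·(f + f² + … + f^3).
≈ 19.000 × (0.2500 + 0.0625 + 0.0156) ≈ 19.000 × 0.3281 ≈ 6.234 mg/L.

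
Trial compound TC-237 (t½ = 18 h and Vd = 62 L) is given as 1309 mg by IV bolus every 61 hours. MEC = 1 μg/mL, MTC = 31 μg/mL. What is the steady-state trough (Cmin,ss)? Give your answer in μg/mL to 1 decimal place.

τ/t½ = 61/18 ≈ 3.3889, so fraction remaining f = (1/2)^(61/18) ≈ 0.0955.
At steady state, accumulation factor R = 1/(1 − e^(−kτ)) ≈ 1.1056.
Single-dose peak C₀ = D/Vd = 1309/62 ≈ 21.113 μg/mL.
Steady-state peak Cmax,ss = C₀·R ≈ 21.113 × 1.1056 ≈ 23.343 μg/mL.
One interval later, Cmin,ss = Cmax,ss·e^(−kτ) ≈ 23.343 × 0.0955 ≈ 2.229 μg/mL.
Trough 2.2 μg/mL vs MEC 1 μg/mL: adequate.

2.2 μg/mL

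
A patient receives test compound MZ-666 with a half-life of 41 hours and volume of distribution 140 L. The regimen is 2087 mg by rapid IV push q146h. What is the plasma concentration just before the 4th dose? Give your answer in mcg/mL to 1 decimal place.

f = (1/2)^(τ/t½) = (1/2)^(146/41) ≈ 0.0847.
C₀ = D/Vd = 2087/140 ≈ 14.907 mcg/mL.
Before the 4th dose, 3 doses have been given. Superposition: Cmin = C₀·(f + f² + … + f^3).
≈ 14.907 × (0.0847 + 0.0072 + 0.0006) ≈ 14.907 × 0.0925 ≈ 1.379 mcg/mL.

1.4 mcg/mL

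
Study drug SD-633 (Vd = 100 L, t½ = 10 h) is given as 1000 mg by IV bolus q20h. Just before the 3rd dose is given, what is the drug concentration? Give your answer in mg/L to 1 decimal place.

f = (1/2)^(τ/t½) = (1/2)^(20/10) ≈ 0.2500.
C₀ = D/Vd = 1000/100 ≈ 10.000 mg/L.
Before the 3rd dose, 2 doses have been given. Superposition: Cmin = C₀·(f + f²).
≈ 10.000 × (0.2500 + 0.0625) ≈ 10.000 × 0.3125 ≈ 3.125 mg/L.

3.1 mg/L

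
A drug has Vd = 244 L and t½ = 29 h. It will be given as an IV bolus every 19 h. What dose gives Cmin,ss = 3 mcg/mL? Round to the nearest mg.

421 mg

τ/t½ = 19/29 ≈ 0.65517, so f = (1/2)^(19/29) ≈ 0.635000.
Cmin,ss = (D/Vd)·f/(1−f), so D = Cmin,ss·Vd·(1−f)/f.
D = 3 × 244 × (1−f)/f ≈ 3 × 244 × 0.57480 ≈ 420.75 mg.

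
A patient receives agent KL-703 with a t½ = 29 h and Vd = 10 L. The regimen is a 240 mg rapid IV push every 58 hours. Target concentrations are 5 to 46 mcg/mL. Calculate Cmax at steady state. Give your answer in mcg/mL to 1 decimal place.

32.0 mcg/mL

τ = 58 h = 2 half-lives, so f = (1/2)^2 = 0.25.
At steady state, R = 1/(1 − 0.25) = 4/3.
Single-dose peak C₀ = D/Vd = 240/10 = 24 mcg/mL.
Steady-state peak Cmax,ss = C₀·R = 24 × 4/3 ≈ 32.000 mcg/mL.
Peak 32.0 mcg/mL vs MTC 46 mcg/mL: below toxic threshold.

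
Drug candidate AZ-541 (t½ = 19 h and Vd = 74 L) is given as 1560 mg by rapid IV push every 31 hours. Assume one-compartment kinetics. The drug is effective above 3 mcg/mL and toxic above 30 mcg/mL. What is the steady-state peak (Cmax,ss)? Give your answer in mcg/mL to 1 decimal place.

Over one 31-h interval, 31/19 ≈ 1.6316 half-lives elapse, leaving f ≈ 0.3227 of each dose.
Accumulation ratio R = 1/(1 − f) ≈ 1/0.6773 ≈ 1.4765.
Single-dose peak C₀ = D/Vd = 1560/74 ≈ 21.081 mcg/mL.
Cmax,ss = C₀/(1 − f) ≈ 21.081/0.6773 ≈ 31.125 mcg/mL.
Peak 31.1 mcg/mL vs MTC 30 mcg/mL: exceeds toxic threshold.

31.1 mcg/mL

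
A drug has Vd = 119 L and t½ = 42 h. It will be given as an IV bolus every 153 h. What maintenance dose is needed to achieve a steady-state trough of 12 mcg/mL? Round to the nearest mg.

τ/t½ = 153/42 ≈ 3.6429, so f = (1/2)^(153/42) ≈ 0.080055.
Cmin,ss = (D/Vd)·f/(1−f), so D = Cmin,ss·Vd·(1−f)/f.
D = 12 × 119 × (1−f)/f ≈ 12 × 119 × 11.49141 ≈ 16409.73 mg.

16410 mg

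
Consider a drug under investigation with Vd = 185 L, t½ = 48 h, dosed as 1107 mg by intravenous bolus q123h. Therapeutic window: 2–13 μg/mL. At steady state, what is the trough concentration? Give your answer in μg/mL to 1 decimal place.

τ/t½ = 123/48 ≈ 2.5625, so fraction remaining f = (1/2)^(123/48) ≈ 0.1693.
Each bolus raises the concentration by D/Vd = 1107/185 ≈ 5.984 μg/mL.
Steady-state trough Cmin,ss = C₀·f/(1−f) ≈ 5.984 × 0.1693/0.8307 ≈ 1.220 μg/mL.
Trough 1.2 μg/mL vs MEC 2 μg/mL: subtherapeutic.

1.2 μg/mL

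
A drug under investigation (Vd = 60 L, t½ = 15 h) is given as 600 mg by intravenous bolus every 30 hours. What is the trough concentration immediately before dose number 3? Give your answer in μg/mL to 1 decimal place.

3.1 μg/mL

f = (1/2)^(τ/t½) = (1/2)^(30/15) ≈ 0.2500.
C₀ = D/Vd = 600/60 ≈ 10.000 μg/mL.
Before the 3rd dose, 2 doses have been given. Superposition: Cmin = C₀·(f + f²).
≈ 10.000 × (0.2500 + 0.0625) ≈ 10.000 × 0.3125 ≈ 3.125 μg/mL.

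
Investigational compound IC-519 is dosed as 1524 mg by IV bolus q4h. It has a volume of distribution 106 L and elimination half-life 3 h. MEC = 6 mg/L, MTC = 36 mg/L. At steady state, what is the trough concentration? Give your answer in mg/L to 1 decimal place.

k = ln2/t½ = ln2/3 ≈ 0.231049 h⁻¹; fraction remaining f = e^(−kτ) = e^(−0.231049×4) ≈ 0.3969.
Each bolus raises the concentration by D/Vd = 1524/106 ≈ 14.377 mg/L.
Steady-state trough Cmin,ss = C₀·f/(1−f) ≈ 14.377 × 0.3969/0.6031 ≈ 9.462 mg/L.
Trough 9.5 mg/L vs MEC 6 mg/L: adequate.

9.5 mg/L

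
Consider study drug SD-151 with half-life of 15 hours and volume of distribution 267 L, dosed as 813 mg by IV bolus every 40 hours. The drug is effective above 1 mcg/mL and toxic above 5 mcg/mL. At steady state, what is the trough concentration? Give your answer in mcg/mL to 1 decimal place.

Over one 40-h interval, 40/15 ≈ 2.6667 half-lives elapse, leaving f ≈ 0.1575 of each dose.
Accumulation ratio R = 1/(1 − f) ≈ 1/0.8425 ≈ 1.1869.
Single-dose peak C₀ = D/Vd = 813/267 ≈ 3.045 mcg/mL.
Steady-state peak Cmax,ss = C₀·R ≈ 3.045 × 1.1869 ≈ 3.614 mcg/mL.
Steady-state trough Cmin,ss = Cmax,ss·f ≈ 3.614 × 0.1575 ≈ 0.569 mcg/mL.
Trough 0.6 mcg/mL vs MEC 1 mcg/mL: subtherapeutic.

0.6 mcg/mL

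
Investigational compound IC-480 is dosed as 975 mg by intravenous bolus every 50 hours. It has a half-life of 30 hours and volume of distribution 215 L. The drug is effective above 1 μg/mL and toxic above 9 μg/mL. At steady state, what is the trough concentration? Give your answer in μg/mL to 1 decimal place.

2.1 μg/mL

τ/t½ = 50/30 ≈ 1.6667, so fraction remaining f = (1/2)^(50/30) ≈ 0.3150.
At steady state, accumulation factor R = 1/(1 − e^(−kτ)) ≈ 1.4599.
Single-dose peak C₀ = D/Vd = 975/215 ≈ 4.535 μg/mL.
Steady-state peak Cmax,ss = C₀·R ≈ 4.535 × 1.4599 ≈ 6.621 μg/mL.
One interval later, Cmin,ss = Cmax,ss·e^(−kτ) ≈ 6.621 × 0.3150 ≈ 2.086 μg/mL.
Trough 2.1 μg/mL vs MEC 1 μg/mL: adequate.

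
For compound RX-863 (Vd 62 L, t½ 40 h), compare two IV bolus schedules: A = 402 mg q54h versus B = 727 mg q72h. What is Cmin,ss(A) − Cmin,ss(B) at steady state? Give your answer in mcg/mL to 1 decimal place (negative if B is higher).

Regimen A: f = (1/2)^(54/40) ≈ 0.3923; Cmin,ss = (402/62)·f/(1−f) ≈ 4.186 mcg/mL.
Regimen B: f = (1/2)^(72/40) ≈ 0.2872; Cmin,ss = (727/62)·f/(1−f) ≈ 4.725 mcg/mL.
Difference ≈ 4.186 − 4.725 ≈ -0.539 mcg/mL.

-0.5 mcg/mL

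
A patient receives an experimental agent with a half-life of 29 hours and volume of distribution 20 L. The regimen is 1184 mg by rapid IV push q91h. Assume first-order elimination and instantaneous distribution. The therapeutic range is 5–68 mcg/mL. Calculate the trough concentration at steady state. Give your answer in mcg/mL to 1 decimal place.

7.6 mcg/mL

τ/t½ = 91/29 ≈ 3.1379, so fraction remaining f = (1/2)^(91/29) ≈ 0.1136.
At steady state, accumulation factor R = 1/(1 − e^(−kτ)) ≈ 1.1282.
Each bolus raises the concentration by D/Vd = 1184/20 ≈ 59.200 mcg/mL.
Cmax,ss = C₀/(1 − f) ≈ 59.200/0.8864 ≈ 66.787 mcg/mL.
Steady-state trough Cmin,ss = Cmax,ss·f ≈ 66.787 × 0.1136 ≈ 7.587 mcg/mL.
Trough 7.6 mcg/mL vs MEC 5 mcg/mL: adequate.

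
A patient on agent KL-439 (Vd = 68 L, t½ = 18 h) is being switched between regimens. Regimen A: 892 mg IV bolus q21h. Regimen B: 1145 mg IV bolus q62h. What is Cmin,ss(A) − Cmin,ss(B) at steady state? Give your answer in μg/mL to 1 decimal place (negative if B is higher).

Regimen A: f = (1/2)^(21/18) ≈ 0.4454; Cmin,ss = (892/68)·f/(1−f) ≈ 10.535 μg/mL.
Regimen B: f = (1/2)^(62/18) ≈ 0.0919; Cmin,ss = (1145/68)·f/(1−f) ≈ 1.704 μg/mL.
Difference ≈ 10.535 − 1.704 ≈ 8.831 μg/mL.

8.8 μg/mL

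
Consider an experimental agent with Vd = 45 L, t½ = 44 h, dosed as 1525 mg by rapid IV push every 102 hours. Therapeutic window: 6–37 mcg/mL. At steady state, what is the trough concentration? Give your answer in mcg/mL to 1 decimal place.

8.5 mcg/mL

τ/t½ = 102/44 ≈ 2.3182, so fraction remaining f = (1/2)^(102/44) ≈ 0.2005.
Single-dose peak C₀ = D/Vd = 1525/45 ≈ 33.889 mcg/mL.
Steady-state trough Cmin,ss = C₀·f/(1−f) ≈ 33.889 × 0.2005/0.7995 ≈ 8.499 mcg/mL.
Trough 8.5 mcg/mL vs MEC 6 mcg/mL: adequate.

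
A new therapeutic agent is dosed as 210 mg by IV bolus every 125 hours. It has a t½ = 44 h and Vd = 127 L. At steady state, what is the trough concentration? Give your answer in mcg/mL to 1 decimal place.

0.3 mcg/mL

τ/t½ = 125/44 ≈ 2.8409, so fraction remaining f = (1/2)^(125/44) ≈ 0.1396.
Accumulation ratio R = 1/(1 − f) ≈ 1/0.8604 ≈ 1.1623.
Single-dose peak C₀ = D/Vd = 210/127 ≈ 1.654 mcg/mL.
Cmax,ss = C₀/(1 − f) ≈ 1.654/0.8604 ≈ 1.922 mcg/mL.
One interval later, Cmin,ss = Cmax,ss·e^(−kτ) ≈ 1.922 × 0.1396 ≈ 0.268 mcg/mL.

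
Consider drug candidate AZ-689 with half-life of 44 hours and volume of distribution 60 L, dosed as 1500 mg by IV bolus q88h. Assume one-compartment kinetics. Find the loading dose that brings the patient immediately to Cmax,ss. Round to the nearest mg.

f = (1/2)^(88/44) ≈ 0.250000; accumulation ratio R = 1/(1−f) ≈ 1.33333.
Loading dose to hit Cmax,ss on first dose: D_load = D_maint·R ≈ 1500 × 1.33333 ≈ 1999.99 mg.

2000 mg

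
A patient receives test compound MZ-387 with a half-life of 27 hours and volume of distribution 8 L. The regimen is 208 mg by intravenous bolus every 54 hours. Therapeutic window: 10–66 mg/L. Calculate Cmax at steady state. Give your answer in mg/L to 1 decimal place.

34.7 mg/L

τ = 54 h = 2 half-lives, so f = (1/2)^2 = 0.25.
Accumulation ratio R = 1/(1 − f) = 1/0.75 = 4/3.
Single-dose peak C₀ = D/Vd = 208/8 = 26 mg/L.
Steady-state peak Cmax,ss = C₀·R = 26 × 4/3 ≈ 34.667 mg/L.
Peak 34.7 mg/L vs MTC 66 mg/L: below toxic threshold.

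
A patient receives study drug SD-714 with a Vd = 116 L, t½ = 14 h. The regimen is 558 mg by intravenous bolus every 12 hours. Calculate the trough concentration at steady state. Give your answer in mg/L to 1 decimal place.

τ/t½ = 12/14 ≈ 0.85714, so fraction remaining f = (1/2)^(12/14) ≈ 0.5520.
At steady state, accumulation factor R = 1/(1 − e^(−kτ)) ≈ 2.2321.
Each bolus raises the concentration by D/Vd = 558/116 ≈ 4.810 mg/L.
Steady-state peak Cmax,ss = C₀·R ≈ 4.810 × 2.2321 ≈ 10.736 mg/L.
One interval later, Cmin,ss = Cmax,ss·e^(−kτ) ≈ 10.736 × 0.5520 ≈ 5.926 mg/L.

5.9 mg/L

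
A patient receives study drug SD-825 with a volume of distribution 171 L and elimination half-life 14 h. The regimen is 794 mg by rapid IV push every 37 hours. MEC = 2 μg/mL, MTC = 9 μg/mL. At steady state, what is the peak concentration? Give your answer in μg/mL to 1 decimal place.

Over one 37-h interval, 37/14 ≈ 2.6429 half-lives elapse, leaving f ≈ 0.1601 of each dose.
At steady state, accumulation factor R = 1/(1 − e^(−kτ)) ≈ 1.1906.
Single-dose peak C₀ = D/Vd = 794/171 ≈ 4.643 μg/mL.
Steady-state peak Cmax,ss = C₀·R ≈ 4.643 × 1.1906 ≈ 5.528 μg/mL.
Peak 5.5 μg/mL vs MTC 9 μg/mL: below toxic threshold.

5.5 μg/mL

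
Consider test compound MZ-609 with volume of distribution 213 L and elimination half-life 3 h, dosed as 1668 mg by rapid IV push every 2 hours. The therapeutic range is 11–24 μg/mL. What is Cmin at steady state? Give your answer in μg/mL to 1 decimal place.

13.3 μg/mL

Over one 2-h interval, 2/3 ≈ 0.66667 half-lives elapse, leaving f ≈ 0.6300 of each dose.
Each bolus raises the concentration by D/Vd = 1668/213 ≈ 7.831 μg/mL.
Steady-state trough Cmin,ss = C₀·f/(1−f) ≈ 7.831 × 0.6300/0.3700 ≈ 13.334 μg/mL.
Trough 13.3 μg/mL vs MEC 11 μg/mL: adequate.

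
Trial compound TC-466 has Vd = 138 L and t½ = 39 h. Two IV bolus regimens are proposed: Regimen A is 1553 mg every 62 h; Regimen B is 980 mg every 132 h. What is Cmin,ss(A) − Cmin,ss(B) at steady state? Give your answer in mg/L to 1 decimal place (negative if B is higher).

Regimen A: f = (1/2)^(62/39) ≈ 0.3322; Cmin,ss = (1553/138)·f/(1−f) ≈ 5.598 mg/L.
Regimen B: f = (1/2)^(132/39) ≈ 0.0957; Cmin,ss = (980/138)·f/(1−f) ≈ 0.752 mg/L.
Difference ≈ 5.598 − 0.752 ≈ 4.846 mg/L.

4.8 mg/L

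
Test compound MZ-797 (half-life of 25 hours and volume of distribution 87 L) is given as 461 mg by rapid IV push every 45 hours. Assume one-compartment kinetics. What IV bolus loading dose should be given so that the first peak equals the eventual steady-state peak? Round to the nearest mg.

f = (1/2)^(45/25) ≈ 0.287175; accumulation ratio R = 1/(1−f) ≈ 1.40287.
Loading dose to hit Cmax,ss on first dose: D_load = D_maint·R ≈ 461 × 1.40287 ≈ 646.72 mg.

647 mg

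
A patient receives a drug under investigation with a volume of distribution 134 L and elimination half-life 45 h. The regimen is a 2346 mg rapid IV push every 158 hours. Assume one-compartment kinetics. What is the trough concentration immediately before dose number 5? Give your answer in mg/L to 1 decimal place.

f = (1/2)^(τ/t½) = (1/2)^(158/45) ≈ 0.0877.
C₀ = D/Vd = 2346/134 ≈ 17.507 mg/L.
Before the 5th dose, 4 doses have been given. Superposition: Cmin = C₀·(f + f² + … + f^4).
≈ 17.507 × (0.0877 + 0.0077 + 0.0007 + 0.0001) ≈ 17.507 × 0.0962 ≈ 1.684 mg/L.

1.7 mg/L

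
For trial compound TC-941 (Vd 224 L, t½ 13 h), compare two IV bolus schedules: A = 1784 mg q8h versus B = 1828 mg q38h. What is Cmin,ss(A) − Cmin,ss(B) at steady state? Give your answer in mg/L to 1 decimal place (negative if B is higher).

13.7 mg/L

Regimen A: f = (1/2)^(8/13) ≈ 0.6528; Cmin,ss = (1784/224)·f/(1−f) ≈ 14.974 mg/L.
Regimen B: f = (1/2)^(38/13) ≈ 0.1318; Cmin,ss = (1828/224)·f/(1−f) ≈ 1.239 mg/L.
Difference ≈ 14.974 − 1.239 ≈ 13.735 mg/L.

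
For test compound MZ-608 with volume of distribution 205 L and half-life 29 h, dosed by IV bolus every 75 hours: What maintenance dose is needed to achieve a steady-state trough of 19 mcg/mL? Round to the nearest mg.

τ/t½ = 75/29 ≈ 2.5862, so f = (1/2)^(75/29) ≈ 0.166523.
Cmin,ss = (D/Vd)·f/(1−f), so D = Cmin,ss·Vd·(1−f)/f.
D = 19 × 205 × (1−f)/f ≈ 19 × 205 × 5.00518 ≈ 19495.18 mg.

19495 mg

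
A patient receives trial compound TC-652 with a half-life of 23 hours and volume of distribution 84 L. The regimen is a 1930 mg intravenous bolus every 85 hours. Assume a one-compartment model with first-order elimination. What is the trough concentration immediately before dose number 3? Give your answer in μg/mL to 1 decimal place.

f = (1/2)^(τ/t½) = (1/2)^(85/23) ≈ 0.0772.
C₀ = D/Vd = 1930/84 ≈ 22.976 μg/mL.
Before the 3rd dose, 2 doses have been given. Superposition: Cmin = C₀·(f + f²).
≈ 22.976 × (0.0772 + 0.0060) ≈ 22.976 × 0.0832 ≈ 1.912 μg/mL.

1.9 μg/mL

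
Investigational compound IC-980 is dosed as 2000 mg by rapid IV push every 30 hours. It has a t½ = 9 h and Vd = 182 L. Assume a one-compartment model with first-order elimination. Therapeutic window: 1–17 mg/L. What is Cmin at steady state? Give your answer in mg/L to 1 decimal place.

k = ln2/t½ = ln2/9 ≈ 0.077016 h⁻¹; fraction remaining f = e^(−kτ) = e^(−0.077016×30) ≈ 0.0992.
Accumulation ratio R = 1/(1 − f) ≈ 1/0.9008 ≈ 1.1101.
Each bolus raises the concentration by D/Vd = 2000/182 ≈ 10.989 mg/L.
Steady-state peak Cmax,ss = C₀·R ≈ 10.989 × 1.1101 ≈ 12.199 mg/L.
One interval later, Cmin,ss = Cmax,ss·e^(−kτ) ≈ 12.199 × 0.0992 ≈ 1.210 mg/L.
Trough 1.2 mg/L vs MEC 1 mg/L: adequate.

1.2 mg/L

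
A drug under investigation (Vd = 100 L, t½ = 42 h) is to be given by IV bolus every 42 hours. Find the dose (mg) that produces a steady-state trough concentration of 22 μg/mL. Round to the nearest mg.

τ/t½ = 42/42 ≈ 1, so f = (1/2)^(42/42) ≈ 0.500000.
Cmin,ss = (D/Vd)·f/(1−f), so D = Cmin,ss·Vd·(1−f)/f.
D = 22 × 100 × (1−f)/f ≈ 22 × 100 × 1.00000 ≈ 2200.00 mg.

2200 mg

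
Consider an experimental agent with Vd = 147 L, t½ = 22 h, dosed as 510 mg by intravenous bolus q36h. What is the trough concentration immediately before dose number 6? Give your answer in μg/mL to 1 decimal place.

1.6 μg/mL

f = (1/2)^(τ/t½) = (1/2)^(36/22) ≈ 0.3217.
C₀ = D/Vd = 510/147 ≈ 3.469 μg/mL.
Before the 6th dose, 5 doses have been given. Superposition: Cmin = C₀·(f + f² + … + f^5).
≈ 3.469 × (0.3217 + 0.1035 + 0.0333 + 0.0107 + 0.0034) ≈ 3.469 × 0.4726 ≈ 1.639 μg/mL.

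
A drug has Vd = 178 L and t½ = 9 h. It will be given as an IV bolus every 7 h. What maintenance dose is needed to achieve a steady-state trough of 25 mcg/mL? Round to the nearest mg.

τ/t½ = 7/9 ≈ 0.77778, so f = (1/2)^(7/9) ≈ 0.583265.
Cmin,ss = (D/Vd)·f/(1−f), so D = Cmin,ss·Vd·(1−f)/f.
D = 25 × 178 × (1−f)/f ≈ 25 × 178 × 0.71449 ≈ 3179.48 mg.

3179 mg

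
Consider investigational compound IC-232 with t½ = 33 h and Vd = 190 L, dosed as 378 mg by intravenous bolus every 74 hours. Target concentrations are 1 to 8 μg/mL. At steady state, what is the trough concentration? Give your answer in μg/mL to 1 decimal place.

0.5 μg/mL

Over one 74-h interval, 74/33 ≈ 2.2424 half-lives elapse, leaving f ≈ 0.2113 of each dose.
Each bolus raises the concentration by D/Vd = 378/190 ≈ 1.989 μg/mL.
Steady-state trough Cmin,ss = C₀·f/(1−f) ≈ 1.989 × 0.2113/0.7887 ≈ 0.533 μg/mL.
Trough 0.5 μg/mL vs MEC 1 μg/mL: subtherapeutic.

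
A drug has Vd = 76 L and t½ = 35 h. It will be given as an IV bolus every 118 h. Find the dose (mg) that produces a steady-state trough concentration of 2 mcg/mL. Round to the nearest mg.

τ/t½ = 118/35 ≈ 3.3714, so f = (1/2)^(118/35) ≈ 0.096627.
Cmin,ss = (D/Vd)·f/(1−f), so D = Cmin,ss·Vd·(1−f)/f.
D = 2 × 76 × (1−f)/f ≈ 2 × 76 × 9.34907 ≈ 1421.06 mg.

1421 mg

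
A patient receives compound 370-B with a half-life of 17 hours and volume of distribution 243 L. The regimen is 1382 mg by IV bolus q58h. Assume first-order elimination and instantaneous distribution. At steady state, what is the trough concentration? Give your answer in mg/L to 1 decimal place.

0.6 mg/L

k = ln2/t½ = ln2/17 ≈ 0.040773 h⁻¹; fraction remaining f = e^(−kτ) = e^(−0.040773×58) ≈ 0.0940.
Each bolus raises the concentration by D/Vd = 1382/243 ≈ 5.687 mg/L.
Steady-state trough Cmin,ss = C₀·f/(1−f) ≈ 5.687 × 0.0940/0.9060 ≈ 0.590 mg/L.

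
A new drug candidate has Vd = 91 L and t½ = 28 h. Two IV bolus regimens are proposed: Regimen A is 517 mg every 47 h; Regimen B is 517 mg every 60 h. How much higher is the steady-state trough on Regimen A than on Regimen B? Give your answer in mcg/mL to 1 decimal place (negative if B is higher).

Regimen A: f = (1/2)^(47/28) ≈ 0.3124; Cmin,ss = (517/91)·f/(1−f) ≈ 2.581 mcg/mL.
Regimen B: f = (1/2)^(60/28) ≈ 0.2264; Cmin,ss = (517/91)·f/(1−f) ≈ 1.663 mcg/mL.
Difference ≈ 2.581 − 1.663 ≈ 0.918 mcg/mL.

0.9 mcg/mL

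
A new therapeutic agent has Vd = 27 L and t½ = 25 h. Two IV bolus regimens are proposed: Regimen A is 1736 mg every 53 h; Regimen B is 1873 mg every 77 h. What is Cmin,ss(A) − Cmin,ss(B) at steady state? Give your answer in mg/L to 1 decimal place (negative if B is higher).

9.9 mg/L

Regimen A: f = (1/2)^(53/25) ≈ 0.2300; Cmin,ss = (1736/27)·f/(1−f) ≈ 19.205 mg/L.
Regimen B: f = (1/2)^(77/25) ≈ 0.1183; Cmin,ss = (1873/27)·f/(1−f) ≈ 9.308 mg/L.
Difference ≈ 19.205 − 9.308 ≈ 9.897 mg/L.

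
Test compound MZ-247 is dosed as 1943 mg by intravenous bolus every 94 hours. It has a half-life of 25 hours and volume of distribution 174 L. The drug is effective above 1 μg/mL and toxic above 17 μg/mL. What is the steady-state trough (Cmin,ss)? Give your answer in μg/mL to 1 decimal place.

Over one 94-h interval, 94/25 ≈ 3.76 half-lives elapse, leaving f ≈ 0.0738 of each dose.
Single-dose peak C₀ = D/Vd = 1943/174 ≈ 11.167 μg/mL.
Steady-state trough Cmin,ss = C₀·f/(1−f) ≈ 11.167 × 0.0738/0.9262 ≈ 0.890 μg/mL.
Trough 0.9 μg/mL vs MEC 1 μg/mL: subtherapeutic.

0.9 μg/mL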